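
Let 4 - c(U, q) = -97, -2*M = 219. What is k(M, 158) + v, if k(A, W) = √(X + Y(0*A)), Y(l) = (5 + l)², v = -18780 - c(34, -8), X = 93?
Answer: -18881 + √118 ≈ -18870.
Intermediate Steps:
M = -219/2 (M = -½*219 = -219/2 ≈ -109.50)
c(U, q) = 101 (c(U, q) = 4 - 1*(-97) = 4 + 97 = 101)
v = -18881 (v = -18780 - 1*101 = -18780 - 101 = -18881)
k(A, W) = √118 (k(A, W) = √(93 + (5 + 0*A)²) = √(93 + (5 + 0)²) = √(93 + 5²) = √(93 + 25) = √118)
k(M, 158) + v = √118 - 18881 = -18881 + √118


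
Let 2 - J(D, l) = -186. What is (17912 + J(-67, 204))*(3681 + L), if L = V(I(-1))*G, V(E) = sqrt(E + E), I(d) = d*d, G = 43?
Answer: 66626100 + 778300*sqrt(2) ≈ 6.7727e+7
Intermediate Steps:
I(d) = d**2
J(D, l) = 188 (J(D, l) = 2 - 1*(-186) = 2 + 186 = 188)
V(E) = sqrt(2)*sqrt(E) (V(E) = sqrt(2*E) = sqrt(2)*sqrt(E))
L = 43*sqrt(2) (L = (sqrt(2)*sqrt((-1)**2))*43 = (sqrt(2)*sqrt(1))*43 = (sqrt(2)*1)*43 = sqrt(2)*43 = 43*sqrt(2) ≈ 60.811)
(17912 + J(-67, 204))*(3681 + L) = (17912 + 188)*(3681 + 43*sqrt(2)) = 18100*(3681 + 43*sqrt(2)) = 66626100 + 778300*sqrt(2)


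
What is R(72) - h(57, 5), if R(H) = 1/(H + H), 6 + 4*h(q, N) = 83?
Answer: -2771/144 ≈ -19.243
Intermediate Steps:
h(q, N) = 77/4 (h(q, N) = -3/2 + (¼)*83 = -3/2 + 83/4 = 77/4)
R(H) = 1/(2*H)
R(72) - h(57, 5) = (½)/72 - 1*77/4 = (½)*(1/72) - 77/4 = 1/144 - 77/4 = -2771/144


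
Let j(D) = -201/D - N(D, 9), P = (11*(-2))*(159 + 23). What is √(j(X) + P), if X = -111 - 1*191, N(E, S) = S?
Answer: 5*I*√14637638/302 ≈ 63.343*I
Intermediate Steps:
X = -302 (X = -111 - 191 = -302)
P = -4004 (P = -22*182 = -4004)
j(D) = -9 - 201/D (j(D) = -201/D - 1*9 = -201/D - 9 = -9 - 201/D)
√(j(X) + P) = √((-9 - 201/(-302)) - 4004) = √((-9 - 201*(-1/302)) - 4004) = √((-9 + 201/302) - 4004) = √(-2517/302 - 4004) = √(-1211725/302) = 5*I*√14637638/302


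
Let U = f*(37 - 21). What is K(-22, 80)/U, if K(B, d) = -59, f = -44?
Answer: 59/704 ≈ 0.083807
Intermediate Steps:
U = -704 (U = -44*(37 - 21) = -44*16 = -704)
K(-22, 80)/U = -59/(-704) = -59*(-1/704) = 59/704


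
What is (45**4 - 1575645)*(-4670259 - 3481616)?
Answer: -20583321337500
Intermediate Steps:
(45**4 - 1575645)*(-4670259 - 3481616) = (4100625 - 1575645)*(-8151875) = 2524980*(-8151875) = -20583321337500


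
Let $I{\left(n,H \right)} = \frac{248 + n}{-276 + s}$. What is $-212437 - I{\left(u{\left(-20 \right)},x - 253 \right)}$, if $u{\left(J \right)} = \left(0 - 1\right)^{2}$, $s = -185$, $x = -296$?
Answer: $- \frac{97933208}{461} \approx -2.1244 \cdot 10^{5}$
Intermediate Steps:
$u{\left(J \right)} = 1$ ($u{\left(J \right)} = \left(-1\right)^{2} = 1$)
$I{\left(n,H \right)} = - \frac{248}{461} - \frac{n}{461}$ ($I{\left(n,H \right)} = \frac{248 + n}{-276 - 185} = \frac{248 + n}{-461} = \left(248 + n\right) \left(- \frac{1}{461}\right) = - \frac{248}{461} - \frac{n}{461}$)
$-212437 - I{\left(u{\left(-20 \right)},x - 253 \right)} = -212437 - \left(- \frac{248}{461} - \frac{1}{461}\right) = -212437 - - \frac{249}{461} = -212437 + \frac{249}{461} = - \frac{97933208}{461}$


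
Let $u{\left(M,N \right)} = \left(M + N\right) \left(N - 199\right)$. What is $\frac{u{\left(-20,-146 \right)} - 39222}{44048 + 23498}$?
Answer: $\frac{9024}{33773} \approx 0.2672$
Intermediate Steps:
$u{\left(M,N \right)} = \left(-199 + N\right) \left(M + N\right)$ ($u{\left(M,N \right)} = \left(M + N\right) \left(-199 + N\right) = \left(-199 + N\right) \left(M + N\right)$)
$\frac{u{\left(-20,-146 \right)} - 39222}{44048 + 23498} = \frac{\left(\left(-146\right)^{2} - -3980 - -29054 - -2920\right) - 39222}{44048 + 23498} = \frac{\left(21316 + 3980 + 29054 + 2920\right) - 39222}{67546} = \left(57270 - 39222\right) \frac{1}{67546} = 18048 \cdot \frac{1}{67546} = \frac{9024}{33773}$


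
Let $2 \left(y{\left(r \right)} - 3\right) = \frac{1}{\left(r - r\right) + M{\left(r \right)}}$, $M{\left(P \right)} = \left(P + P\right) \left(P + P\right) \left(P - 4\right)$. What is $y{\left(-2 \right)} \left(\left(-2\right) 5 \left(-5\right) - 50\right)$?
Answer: $0$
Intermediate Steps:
$M{\left(P \right)} = 4 P^{2} \left(-4 + P\right)$ ($M{\left(P \right)} = 2 P 2 P \left(-4 + P\right) = 4 P^{2} \left(-4 + P\right)$)
$y{\left(r \right)} = 3 + \frac{1}{8 r^{2} \left(-4 + r\right)}$ ($y{\left(r \right)} = 3 + \frac{1}{2 \left(\left(r - r\right) + 4 r^{2} \left(-4 + r\right)\right)} = 3 + \frac{1}{2 \left(0 + 4 r^{2} \left(-4 + r\right)\right)} = 3 + \frac{1}{2 \cdot 4 r^{2} \left(-4 + r\right)} = 3 + \frac{\frac{1}{4} \frac{1}{r^{2}} \frac{1}{-4 + r}}{2} = 3 + \frac{1}{8 r^{2} \left(-4 + r\right)}$)
$y{\left(-2 \right)} \left(\left(-2\right) 5 \left(-5\right) - 50\right) = \frac{1 + 24 \left(-2\right)^{2} \left(-4 - 2\right)}{8 \cdot 4 \left(-4 - 2\right)} \left(\left(-2\right) 5 \left(-5\right) - 50\right) = \frac{1}{8} \cdot \frac{1}{4} \frac{1}{-6} \left(1 + 24 \cdot 4 \left(-6\right)\right) \left(\left(-10\right) \left(-5\right) - 50\right) = \frac{1}{8} \cdot \frac{1}{4} \left(- \frac{1}{6}\right) \left(1 - 576\right) \left(50 - 50\right) = \frac{1}{8} \cdot \frac{1}{4} \left(- \frac{1}{6}\right) \left(-575\right) 0 = \frac{575}{192} \cdot 0 = 0$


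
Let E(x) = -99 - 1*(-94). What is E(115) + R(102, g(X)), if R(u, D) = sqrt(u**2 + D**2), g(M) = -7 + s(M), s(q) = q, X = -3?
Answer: -5 + 2*sqrt(2626) ≈ 97.489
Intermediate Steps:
E(x) = -5 (E(x) = -99 + 94 = -5)
g(M) = -7 + M
R(u, D) = sqrt(D**2 + u**2)
E(115) + R(102, g(X)) = -5 + sqrt((-7 - 3)**2 + 102**2) = -5 + sqrt((-10)**2 + 10404) = -5 + sqrt(100 + 10404) = -5 + sqrt(10504) = -5 + 2*sqrt(2626)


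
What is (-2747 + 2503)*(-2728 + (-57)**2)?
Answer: -127124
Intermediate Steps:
(-2747 + 2503)*(-2728 + (-57)**2) = -244*(-2728 + 3249) = -244*521 = -127124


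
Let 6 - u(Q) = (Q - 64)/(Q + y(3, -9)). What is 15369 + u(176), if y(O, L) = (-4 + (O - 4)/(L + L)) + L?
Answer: 45123609/2935 ≈ 15374.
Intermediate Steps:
y(O, L) = -4 + L + (-4 + O)/(2*L) (y(O, L) = (-4 + (-4 + O)/((2*L))) + L = (-4 + (-4 + O)*(1/(2*L))) + L = (-4 + (-4 + O)/(2*L)) + L = -4 + L + (-4 + O)/(2*L))
u(Q) = 6 - (-64 + Q)/(-233/18 + Q) (u(Q) = 6 - (Q - 64)/(Q + (-2 + (1/2)*3 - 9*(-4 - 9))/(-9)) = 6 - (-64 + Q)/(Q - (-2 + 3/2 - 9*(-13))/9) = 6 - (-64 + Q)/(Q - (-2 + 3/2 + 117)/9) = 6 - (-64 + Q)/(Q - 1/9*233/2) = 6 - (-64 + Q)/(Q - 233/18) = 6 - (-64 + Q)/(-233/18 + Q))
15369 + u(176) = 15369 + 6*(-41 + 15*176)/(-233 + 18*176) = 15369 + 6*(-41 + 2640)/(-233 + 3168) = 15369 + 6*2599/2935 = 15369 + 6*(1/2935)*2599 = 15369 + 15594/2935 = 45123609/2935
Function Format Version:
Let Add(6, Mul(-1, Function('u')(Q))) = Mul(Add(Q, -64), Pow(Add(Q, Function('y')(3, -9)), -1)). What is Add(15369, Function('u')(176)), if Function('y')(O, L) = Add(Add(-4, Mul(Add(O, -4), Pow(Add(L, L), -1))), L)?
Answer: Rational(45123609, 2935) ≈ 15374.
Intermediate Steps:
Function('y')(O, L) = Add(-4, L, Mul(Rational(1, 2), Pow(L, -1), Add(-4, O))) (Function('y')(O, L) = Add(Add(-4, Mul(Add(-4, O), Pow(Mul(2, L), -1))), L) = Add(Add(-4, Mul(Add(-4, O), Mul(Rational(1, 2), Pow(L, -1)))), L) = Add(Add(-4, Mul(Rational(1, 2), Pow(L, -1), Add(-4, O))), L) = Add(-4, L, Mul(Rational(1, 2), Pow(L, -1), Add(-4, O))))
Function('u')(Q) = Add(6, Mul(-1, Pow(Add(Rational(-233, 18), Q), -1), Add(-64, Q))) (Function('u')(Q) = Add(6, Mul(-1, Mul(Add(Q, -64), Pow(Add(Q, Mul(Pow(-9, -1), Add(-2, Mul(Rational(1, 2), 3), Mul(-9, Add(-4, -9))))), -1)))) = Add(6, Mul(-1, Mul(Add(-64, Q), Pow(Add(Q, Mul(Rational(-1, 9), Add(-2, Rational(3, 2), Mul(-9, -13)))), -1)))) = Add(6, Mul(-1, Mul(Add(-64, Q), Pow(Add(Q, Mul(Rational(-1, 9), Add(-2, Rational(3, 2), 117))), -1)))) = Add(6, Mul(-1, Mul(Add(-64, Q), Pow(Add(Q, Mul(Rational(-1, 9), Rational(233, 2))), -1)))) = Add(6, Mul(-1, Mul(Add(-64, Q), Pow(Add(Q, Rational(-233, 18)), -1)))) = Add(6, Mul(-1, Mul(Add(-64, Q), Pow(Add(Rational(-233, 18), Q), -1)))) = Add(6, Mul(-1, Mul(Pow(Add(Rational(-233, 18), Q), -1), Add(-64, Q)))) = Add(6, Mul(-1, Pow(Add(Rational(-233, 18), Q), -1), Add(-64, Q))))
Add(15369, Function('u')(176)) = Add(15369, Mul(6, Pow(Add(-233, Mul(18, 176)), -1), Add(-41, Mul(15, 176)))) = Add(15369, Mul(6, Pow(Add(-233, 3168), -1), Add(-41, 2640))) = Add(15369, Mul(6, Pow(2935, -1), 2599)) = Add(15369, Mul(6, Rational(1, 2935), 2599)) = Add(15369, Rational(15594, 2935)) = Rational(45123609, 2935)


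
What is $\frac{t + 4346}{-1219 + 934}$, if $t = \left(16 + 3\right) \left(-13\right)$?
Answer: $- \frac{4099}{285} \approx -14.382$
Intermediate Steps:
$t = -247$ ($t = 19 \left(-13\right) = -247$)
$\frac{t + 4346}{-1219 + 934} = \frac{-247 + 4346}{-1219 + 934} = \frac{4099}{-285} = 4099 \left(- \frac{1}{285}\right) = - \frac{4099}{285}$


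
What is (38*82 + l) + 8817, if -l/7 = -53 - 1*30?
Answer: 12514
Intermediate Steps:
l = 581 (l = -7*(-53 - 1*30) = -7*(-53 - 30) = -7*(-83) = 581)
(38*82 + l) + 8817 = (38*82 + 581) + 8817 = (3116 + 581) + 8817 = 3697 + 8817 = 12514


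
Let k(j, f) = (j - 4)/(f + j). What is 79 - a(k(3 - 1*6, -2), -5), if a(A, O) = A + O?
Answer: 413/5 ≈ 82.600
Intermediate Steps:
k(j, f) = (-4 + j)/(f + j)
79 - a(k(3 - 1*6, -2), -5) = 79 - ((-4 + (3 - 1*6))/(-2 + (3 - 1*6)) - 5) = 79 - ((-4 + (3 - 6))/(-2 + (3 - 6)) - 5) = 79 - ((-4 - 3)/(-2 - 3) - 5) = 79 - (-7/(-5) - 5) = 79 - (-⅕*(-7) - 5) = 79 - (7/5 - 5) = 79 - 1*(-18/5) = 79 + 18/5 = 413/5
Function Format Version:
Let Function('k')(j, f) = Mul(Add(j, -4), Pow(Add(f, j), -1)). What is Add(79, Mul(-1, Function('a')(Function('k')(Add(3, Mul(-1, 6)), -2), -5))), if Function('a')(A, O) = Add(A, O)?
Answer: Rational(413, 5) ≈ 82.600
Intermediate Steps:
Function('k')(j, f) = Mul(Pow(Add(f, j), -1), Add(-4, j)) (Function('k')(j, f) = Mul(Add(-4, j), Pow(Add(f, j), -1)) = Mul(Pow(Add(f, j), -1), Add(-4, j)))
Add(79, Mul(-1, Function('a')(Function('k')(Add(3, Mul(-1, 6)), -2), -5))) = Add(79, Mul(-1, Add(Mul(Pow(Add(-2, Add(3, Mul(-1, 6))), -1), Add(-4, Add(3, Mul(-1, 6)))), -5))) = Add(79, Mul(-1, Add(Mul(Pow(Add(-2, Add(3, -6)), -1), Add(-4, Add(3, -6))), -5))) = Add(79, Mul(-1, Add(Mul(Pow(Add(-2, -3), -1), Add(-4, -3)), -5))) = Add(79, Mul(-1, Add(Mul(Pow(-5, -1), -7), -5))) = Add(79, Mul(-1, Add(Mul(Rational(-1, 5), -7), -5))) = Add(79, Mul(-1, Add(Rational(7, 5), -5))) = Add(79, Mul(-1, Rational(-18, 5))) = Add(79, Rational(18, 5)) = Rational(413, 5)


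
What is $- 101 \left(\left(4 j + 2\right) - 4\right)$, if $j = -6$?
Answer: $2626$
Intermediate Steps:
$- 101 \left(\left(4 j + 2\right) - 4\right) = - 101 \left(\left(4 \left(-6\right) + 2\right) - 4\right) = - 101 \left(\left(-24 + 2\right) - 4\right) = - 101 \left(-22 - 4\right) = \left(-101\right) \left(-26\right) = 2626$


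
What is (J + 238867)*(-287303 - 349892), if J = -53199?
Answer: -118306721260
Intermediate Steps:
(J + 238867)*(-287303 - 349892) = (-53199 + 238867)*(-287303 - 349892) = 185668*(-637195) = -118306721260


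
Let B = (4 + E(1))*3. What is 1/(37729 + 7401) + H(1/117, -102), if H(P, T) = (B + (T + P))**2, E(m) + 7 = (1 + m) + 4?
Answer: 5342236685689/617784570 ≈ 8647.4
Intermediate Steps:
E(m) = -2 + m (E(m) = -7 + ((1 + m) + 4) = -7 + (5 + m) = -2 + m)
B = 9 (B = (4 + (-2 + 1))*3 = (4 - 1)*3 = 3*3 = 9)
H(P, T) = (9 + P + T)**2 (H(P, T) = (9 + (T + P))**2 = (9 + (P + T))**2 = (9 + P + T)**2)
1/(37729 + 7401) + H(1/117, -102) = 1/(37729 + 7401) + (9 + 1/117 - 102)**2 = 1/45130 + (9 + 1/117 - 102)**2 = 1/45130 + (-10880/117)**2 = 1/45130 + 118374400/13689 = 5342236685689/617784570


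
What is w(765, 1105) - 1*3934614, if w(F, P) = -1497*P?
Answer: -5588799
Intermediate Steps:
w(765, 1105) - 1*3934614 = -1497*1105 - 1*3934614 = -1654185 - 3934614 = -5588799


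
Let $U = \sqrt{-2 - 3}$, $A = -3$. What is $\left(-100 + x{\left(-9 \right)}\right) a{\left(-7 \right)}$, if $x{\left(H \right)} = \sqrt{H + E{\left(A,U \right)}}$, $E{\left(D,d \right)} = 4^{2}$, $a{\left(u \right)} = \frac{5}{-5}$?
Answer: $100 - \sqrt{7} \approx 97.354$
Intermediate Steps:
$U = i \sqrt{5}$ ($U = \sqrt{-5} = i \sqrt{5} \approx 2.2361 i$)
$a{\left(u \right)} = -1$ ($a{\left(u \right)} = 5 \left(- \frac{1}{5}\right) = -1$)
$E{\left(D,d \right)} = 16$
$x{\left(H \right)} = \sqrt{16 + H}$ ($x{\left(H \right)} = \sqrt{H + 16} = \sqrt{16 + H}$)
$\left(-100 + x{\left(-9 \right)}\right) a{\left(-7 \right)} = \left(-100 + \sqrt{16 - 9}\right) \left(-1\right) = \left(-100 + \sqrt{7}\right) \left(-1\right) = 100 - \sqrt{7}$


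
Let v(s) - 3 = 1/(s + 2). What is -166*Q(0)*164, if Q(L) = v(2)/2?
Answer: -44239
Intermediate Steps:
v(s) = 3 + 1/(2 + s) (v(s) = 3 + 1/(s + 2) = 3 + 1/(2 + s))
Q(L) = 13/8 (Q(L) = ((7 + 3*2)/(2 + 2))/2 = ((7 + 6)/4)*(½) = ((¼)*13)*(½) = (13/4)*(½) = 13/8)
-166*Q(0)*164 = -166*13/8*164 = -1079/4*164 = -44239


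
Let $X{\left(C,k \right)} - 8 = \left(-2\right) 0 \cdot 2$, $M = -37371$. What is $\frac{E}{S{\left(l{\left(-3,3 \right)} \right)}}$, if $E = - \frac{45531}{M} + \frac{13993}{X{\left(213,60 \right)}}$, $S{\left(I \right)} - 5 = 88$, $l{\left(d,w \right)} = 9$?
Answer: $\frac{174432217}{9268008} \approx 18.821$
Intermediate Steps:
$X{\left(C,k \right)} = 8$ ($X{\left(C,k \right)} = 8 + \left(-2\right) 0 \cdot 2 = 8 + 0 \cdot 2 = 8 + 0 = 8$)
$S{\left(I \right)} = 93$ ($S{\left(I \right)} = 5 + 88 = 93$)
$E = \frac{174432217}{99656}$ ($E = - \frac{45531}{-37371} + \frac{13993}{8} = \left(-45531\right) \left(- \frac{1}{37371}\right) + 13993 \cdot \frac{1}{8} = \frac{15177}{12457} + \frac{13993}{8} = \frac{174432217}{99656} \approx 1750.3$)
$\frac{E}{S{\left(l{\left(-3,3 \right)} \right)}} = \frac{174432217}{99656 \cdot 93} = \frac{174432217}{99656} \cdot \frac{1}{93} = \frac{174432217}{9268008}$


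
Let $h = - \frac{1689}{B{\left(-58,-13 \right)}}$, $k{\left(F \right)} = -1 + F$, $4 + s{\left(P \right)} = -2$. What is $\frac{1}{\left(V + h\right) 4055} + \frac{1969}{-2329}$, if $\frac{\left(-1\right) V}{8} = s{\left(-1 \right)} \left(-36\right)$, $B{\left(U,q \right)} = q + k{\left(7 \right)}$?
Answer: $- \frac{83092574368}{98284696665} \approx -0.84543$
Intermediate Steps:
$s{\left(P \right)} = -6$ ($s{\left(P \right)} = -4 - 2 = -6$)
$B{\left(U,q \right)} = 6 + q$ ($B{\left(U,q \right)} = q + \left(-1 + 7\right) = q + 6 = 6 + q$)
$h = \frac{1689}{7}$ ($h = - \frac{1689}{6 - 13} = - \frac{1689}{-7} = \left(-1689\right) \left(- \frac{1}{7}\right) = \frac{1689}{7} \approx 241.29$)
$V = -1728$ ($V = - 8 \left(\left(-6\right) \left(-36\right)\right) = \left(-8\right) 216 = -1728$)
$\frac{1}{\left(V + h\right) 4055} + \frac{1969}{-2329} = \frac{1}{\left(-1728 + \frac{1689}{7}\right) 4055} + \frac{1969}{-2329} = \frac{1}{- \frac{10407}{7}} \cdot \frac{1}{4055} + 1969 \left(- \frac{1}{2329}\right) = \left(- \frac{7}{10407}\right) \frac{1}{4055} - \frac{1969}{2329} = - \frac{7}{42200385} - \frac{1969}{2329} = - \frac{83092574368}{98284696665}$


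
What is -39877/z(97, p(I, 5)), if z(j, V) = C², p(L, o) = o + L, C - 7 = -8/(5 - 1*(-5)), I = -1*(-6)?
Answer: -996925/961 ≈ -1037.4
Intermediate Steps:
I = 6
C = 31/5 (C = 7 - 8/(5 - 1*(-5)) = 7 - 8/(5 + 5) = 7 - 8/10 = 7 - 8*⅒ = 7 - ⅘ = 31/5 ≈ 6.2000)
p(L, o) = L + o
z(j, V) = 961/25 (z(j, V) = (31/5)² = 961/25)
-39877/z(97, p(I, 5)) = -39877/961/25 = -39877*25/961 = -996925/961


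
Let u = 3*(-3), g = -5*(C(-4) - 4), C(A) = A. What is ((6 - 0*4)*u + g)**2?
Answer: 196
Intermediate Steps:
g = 40 (g = -5*(-4 - 4) = -5*(-8) = 40)
u = -9
((6 - 0*4)*u + g)**2 = ((6 - 0*4)*(-9) + 40)**2 = ((6 - 0)*(-9) + 40)**2 = ((6 - 1*0)*(-9) + 40)**2 = ((6 + 0)*(-9) + 40)**2 = (6*(-9) + 40)**2 = (-54 + 40)**2 = (-14)**2 = 196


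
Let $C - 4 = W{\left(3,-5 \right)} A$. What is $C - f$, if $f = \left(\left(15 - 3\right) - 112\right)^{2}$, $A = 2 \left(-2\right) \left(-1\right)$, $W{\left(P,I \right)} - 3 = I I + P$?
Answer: $-9872$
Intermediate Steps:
$W{\left(P,I \right)} = 3 + P + I^{2}$ ($W{\left(P,I \right)} = 3 + \left(I I + P\right) = 3 + \left(I^{2} + P\right) = 3 + \left(P + I^{2}\right) = 3 + P + I^{2}$)
$A = 4$ ($A = \left(-4\right) \left(-1\right) = 4$)
$f = 10000$ ($f = \left(12 - 112\right)^{2} = \left(-100\right)^{2} = 10000$)
$C = 128$ ($C = 4 + \left(3 + 3 + \left(-5\right)^{2}\right) 4 = 4 + \left(3 + 3 + 25\right) 4 = 4 + 31 \cdot 4 = 4 + 124 = 128$)
$C - f = 128 - 10000 = -9872$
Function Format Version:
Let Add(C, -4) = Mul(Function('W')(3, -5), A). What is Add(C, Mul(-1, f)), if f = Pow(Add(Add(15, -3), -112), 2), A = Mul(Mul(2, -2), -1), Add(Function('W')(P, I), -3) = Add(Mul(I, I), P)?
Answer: -9872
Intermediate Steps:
Function('W')(P, I) = Add(3, P, Pow(I, 2)) (Function('W')(P, I) = Add(3, Add(Mul(I, I), P)) = Add(3, Add(Pow(I, 2), P)) = Add(3, Add(P, Pow(I, 2))) = Add(3, P, Pow(I, 2)))
A = 4 (A = Mul(-4, -1) = 4)
f = 10000 (f = Pow(Add(12, -112), 2) = Pow(-100, 2) = 10000)
C = 128 (C = Add(4, Mul(Add(3, 3, Pow(-5, 2)), 4)) = Add(4, Mul(Add(3, 3, 25), 4)) = Add(4, Mul(31, 4)) = Add(4, 124) = 128)
Add(C, Mul(-1, f)) = Add(128, Mul(-1, 10000)) = Add(128, -10000) = -9872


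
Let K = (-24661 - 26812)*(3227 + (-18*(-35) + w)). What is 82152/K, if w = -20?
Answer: -27384/65833967 ≈ -0.00041596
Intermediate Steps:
K = -197501901 (K = (-24661 - 26812)*(3227 + (-18*(-35) - 20)) = -51473*(3227 + (630 - 20)) = -51473*(3227 + 610) = -51473*3837 = -197501901)
82152/K = 82152/(-197501901) = 82152*(-1/197501901) = -27384/65833967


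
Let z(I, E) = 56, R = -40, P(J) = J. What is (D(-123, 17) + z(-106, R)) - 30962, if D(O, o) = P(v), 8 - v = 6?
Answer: -30904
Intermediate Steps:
v = 2 (v = 8 - 1*6 = 8 - 6 = 2)
D(O, o) = 2
(D(-123, 17) + z(-106, R)) - 30962 = (2 + 56) - 30962 = 58 - 30962 = -30904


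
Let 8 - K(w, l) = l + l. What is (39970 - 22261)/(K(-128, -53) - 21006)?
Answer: -5903/6964 ≈ -0.84764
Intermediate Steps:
K(w, l) = 8 - 2*l (K(w, l) = 8 - (l + l) = 8 - 2*l)
(39970 - 22261)/(K(-128, -53) - 21006) = (39970 - 22261)/((8 - 2*(-53)) - 21006) = 17709/((8 + 106) - 21006) = 17709/(114 - 21006) = 17709/(-20892) = 17709*(-1/20892) = -5903/6964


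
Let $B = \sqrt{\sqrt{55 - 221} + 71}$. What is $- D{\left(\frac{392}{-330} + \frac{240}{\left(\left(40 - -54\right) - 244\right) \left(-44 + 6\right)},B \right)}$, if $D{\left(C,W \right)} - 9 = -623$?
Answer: $614$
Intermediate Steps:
$B = \sqrt{71 + i \sqrt{166}}$ ($B = \sqrt{\sqrt{-166} + 71} = \sqrt{i \sqrt{166} + 71} = \sqrt{71 + i \sqrt{166}} \approx 8.4605 + 0.76143 i$)
$D{\left(C,W \right)} = -614$ ($D{\left(C,W \right)} = 9 - 623 = -614$)
$- D{\left(\frac{392}{-330} + \frac{240}{\left(\left(40 - -54\right) - 244\right) \left(-44 + 6\right)},B \right)} = \left(-1\right) \left(-614\right) = 614$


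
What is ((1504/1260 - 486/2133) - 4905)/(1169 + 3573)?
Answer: -122036891/118004670 ≈ -1.0342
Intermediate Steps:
((1504/1260 - 486/2133) - 4905)/(1169 + 3573) = ((1504*(1/1260) - 486*1/2133) - 4905)/4742 = ((376/315 - 18/79) - 4905)*(1/4742) = (24034/24885 - 4905)*(1/4742) = -122036891/24885*1/4742 = -122036891/118004670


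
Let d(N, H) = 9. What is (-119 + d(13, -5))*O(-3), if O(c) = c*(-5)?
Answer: -1650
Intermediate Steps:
O(c) = -5*c
(-119 + d(13, -5))*O(-3) = (-119 + 9)*(-5*(-3)) = -110*15 = -1650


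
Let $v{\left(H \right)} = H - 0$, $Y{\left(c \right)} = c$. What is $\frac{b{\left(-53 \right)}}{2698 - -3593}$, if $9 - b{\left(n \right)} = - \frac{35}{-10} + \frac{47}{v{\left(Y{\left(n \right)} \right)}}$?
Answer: $\frac{677}{666846} \approx 0.0010152$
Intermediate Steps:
$v{\left(H \right)} = H$ ($v{\left(H \right)} = H + 0 = H$)
$b{\left(n \right)} = \frac{11}{2} - \frac{47}{n}$ ($b{\left(n \right)} = 9 - \left(- \frac{35}{-10} + \frac{47}{n}\right) = 9 - \left(\left(-35\right) \left(- \frac{1}{10}\right) + \frac{47}{n}\right) = 9 - \left(\frac{7}{2} + \frac{47}{n}\right) = \frac{11}{2} - \frac{47}{n}$)
$\frac{b{\left(-53 \right)}}{2698 - -3593} = \frac{\frac{11}{2} - \frac{47}{-53}}{2698 - -3593} = \frac{\frac{11}{2} - - \frac{47}{53}}{2698 + 3593} = \frac{\frac{11}{2} + \frac{47}{53}}{6291} = \frac{677}{106} \cdot \frac{1}{6291} = \frac{677}{666846}$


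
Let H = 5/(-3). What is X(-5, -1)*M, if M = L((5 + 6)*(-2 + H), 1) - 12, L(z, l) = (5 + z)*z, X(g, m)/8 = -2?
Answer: -203488/9 ≈ -22610.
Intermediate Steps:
X(g, m) = -16 (X(g, m) = 8*(-2) = -16)
H = -5/3 (H = 5*(-⅓) = -5/3 ≈ -1.6667)
L(z, l) = z*(5 + z)
M = 12718/9 (M = ((5 + 6)*(-2 - 5/3))*(5 + (5 + 6)*(-2 - 5/3)) - 12 = (11*(-11/3))*(5 + 11*(-11/3)) - 12 = -121*(5 - 121/3)/3 - 12 = -121/3*(-106/3) - 12 = 12826/9 - 12 = 12718/9 ≈ 1413.1)
X(-5, -1)*M = -16*12718/9 = -203488/9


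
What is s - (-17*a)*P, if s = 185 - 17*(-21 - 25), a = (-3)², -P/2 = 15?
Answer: -3623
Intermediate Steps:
P = -30 (P = -2*15 = -30)
a = 9
s = 967 (s = 185 - 17*(-46) = 185 - 1*(-782) = 185 + 782 = 967)
s - (-17*a)*P = 967 - (-17*9)*(-30) = 967 - (-153)*(-30) = 967 - 1*4590 = 967 - 4590 = -3623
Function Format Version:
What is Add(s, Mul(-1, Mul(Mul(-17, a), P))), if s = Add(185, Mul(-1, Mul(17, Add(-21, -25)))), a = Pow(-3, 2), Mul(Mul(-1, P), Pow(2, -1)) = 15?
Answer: -3623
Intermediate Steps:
P = -30 (P = Mul(-2, 15) = -30)
a = 9
s = 967 (s = Add(185, Mul(-1, Mul(17, -46))) = Add(185, Mul(-1, -782)) = Add(185, 782) = 967)
Add(s, Mul(-1, Mul(Mul(-17, a), P))) = Add(967, Mul(-1, Mul(Mul(-17, 9), -30))) = Add(967, Mul(-1, Mul(-153, -30))) = Add(967, Mul(-1, 4590)) = Add(967, -4590) = -3623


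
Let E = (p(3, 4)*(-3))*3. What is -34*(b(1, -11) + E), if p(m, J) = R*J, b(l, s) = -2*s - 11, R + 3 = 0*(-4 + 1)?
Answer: -4046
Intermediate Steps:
R = -3 (R = -3 + 0*(-4 + 1) = -3 + 0*(-3) = -3 + 0 = -3)
b(l, s) = -11 - 2*s
p(m, J) = -3*J
E = 108 (E = (-3*4*(-3))*3 = -12*(-3)*3 = 36*3 = 108)
-34*(b(1, -11) + E) = -34*((-11 - 2*(-11)) + 108) = -34*((-11 + 22) + 108) = -34*(11 + 108) = -34*119 = -4046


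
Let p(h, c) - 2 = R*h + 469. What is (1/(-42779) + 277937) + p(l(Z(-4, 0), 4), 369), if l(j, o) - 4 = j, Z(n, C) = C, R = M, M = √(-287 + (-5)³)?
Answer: 11910015831/42779 + 8*I*√103 ≈ 2.7841e+5 + 81.191*I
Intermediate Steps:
M = 2*I*√103 (M = √(-287 - 125) = √(-412) = 2*I*√103 ≈ 20.298*I)
R = 2*I*√103 ≈ 20.298*I
l(j, o) = 4 + j
p(h, c) = 471 + 2*I*h*√103 (p(h, c) = 2 + ((2*I*√103)*h + 469) = 2 + (2*I*h*√103 + 469) = 2 + (469 + 2*I*h*√103) = 471 + 2*I*h*√103)
(1/(-42779) + 277937) + p(l(Z(-4, 0), 4), 369) = (1/(-42779) + 277937) + (471 + 2*I*(4 + 0)*√103) = (-1/42779 + 277937) + (471 + 2*I*4*√103) = 11889866922/42779 + (471 + 8*I*√103) = 11910015831/42779 + 8*I*√103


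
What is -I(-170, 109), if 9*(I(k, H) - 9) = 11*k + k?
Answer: 653/3 ≈ 217.67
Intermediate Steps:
I(k, H) = 9 + 4*k/3 (I(k, H) = 9 + (11*k + k)/9 = 9 + (12*k)/9 = 9 + 4*k/3)
-I(-170, 109) = -(9 + (4/3)*(-170)) = -(9 - 680/3) = -1*(-653/3) = 653/3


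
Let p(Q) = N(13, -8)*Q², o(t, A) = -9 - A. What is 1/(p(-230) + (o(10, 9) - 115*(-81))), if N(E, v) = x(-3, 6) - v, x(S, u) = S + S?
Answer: 1/115097 ≈ 8.6883e-6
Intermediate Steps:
x(S, u) = 2*S
N(E, v) = -6 - v (N(E, v) = 2*(-3) - v = -6 - v)
p(Q) = 2*Q² (p(Q) = (-6 - 1*(-8))*Q² = (-6 + 8)*Q² = 2*Q²)
1/(p(-230) + (o(10, 9) - 115*(-81))) = 1/(2*(-230)² + ((-9 - 1*9) - 115*(-81))) = 1/(2*52900 + ((-9 - 9) + 9315)) = 1/(105800 + (-18 + 9315)) = 1/(105800 + 9297) = 1/115097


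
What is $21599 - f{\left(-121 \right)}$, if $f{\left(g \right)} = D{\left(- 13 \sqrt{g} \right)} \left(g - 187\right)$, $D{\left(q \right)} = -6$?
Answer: $19751$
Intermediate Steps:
$f{\left(g \right)} = 1122 - 6 g$ ($f{\left(g \right)} = - 6 \left(g - 187\right) = - 6 \left(-187 + g\right) = 1122 - 6 g$)
$21599 - f{\left(-121 \right)} = 21599 - \left(1122 - -726\right) = 21599 - \left(1122 + 726\right) = 21599 - 1848 = 19751$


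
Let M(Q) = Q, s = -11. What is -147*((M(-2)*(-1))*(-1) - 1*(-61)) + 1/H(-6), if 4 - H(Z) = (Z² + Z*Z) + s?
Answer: -494362/57 ≈ -8673.0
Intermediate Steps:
H(Z) = 15 - 2*Z² (H(Z) = 4 - ((Z² + Z*Z) - 11) = 4 - ((Z² + Z²) - 11) = 4 - (2*Z² - 11) = 4 - (-11 + 2*Z²) = 4 + (11 - 2*Z²) = 15 - 2*Z²)
-147*((M(-2)*(-1))*(-1) - 1*(-61)) + 1/H(-6) = -147*(-2*(-1)*(-1) - 1*(-61)) + 1/(15 - 2*(-6)²) = -147*(2*(-1) + 61) + 1/(15 - 2*36) = -147*(-2 + 61) + 1/(15 - 72) = -147*59 + 1/(-57) = -8673 - 1/57 = -494362/57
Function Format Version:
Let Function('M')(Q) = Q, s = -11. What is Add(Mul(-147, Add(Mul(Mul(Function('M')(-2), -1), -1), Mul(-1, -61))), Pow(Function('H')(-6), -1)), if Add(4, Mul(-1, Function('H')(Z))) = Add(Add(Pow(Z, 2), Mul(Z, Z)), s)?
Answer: Rational(-494362, 57) ≈ -8673.0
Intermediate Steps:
Function('H')(Z) = Add(15, Mul(-2, Pow(Z, 2))) (Function('H')(Z) = Add(4, Mul(-1, Add(Add(Pow(Z, 2), Mul(Z, Z)), -11))) = Add(4, Mul(-1, Add(Add(Pow(Z, 2), Pow(Z, 2)), -11))) = Add(4, Mul(-1, Add(Mul(2, Pow(Z, 2)), -11))) = Add(4, Mul(-1, Add(-11, Mul(2, Pow(Z, 2))))) = Add(4, Add(11, Mul(-2, Pow(Z, 2)))) = Add(15, Mul(-2, Pow(Z, 2))))
Add(Mul(-147, Add(Mul(Mul(Function('M')(-2), -1), -1), Mul(-1, -61))), Pow(Function('H')(-6), -1)) = Add(Mul(-147, Add(Mul(Mul(-2, -1), -1), Mul(-1, -61))), Pow(Add(15, Mul(-2, Pow(-6, 2))), -1)) = Add(Mul(-147, Add(Mul(2, -1), 61)), Pow(Add(15, Mul(-2, 36)), -1)) = Add(Mul(-147, Add(-2, 61)), Pow(Add(15, -72), -1)) = Add(Mul(-147, 59), Pow(-57, -1)) = Add(-8673, Rational(-1, 57)) = Rational(-494362, 57)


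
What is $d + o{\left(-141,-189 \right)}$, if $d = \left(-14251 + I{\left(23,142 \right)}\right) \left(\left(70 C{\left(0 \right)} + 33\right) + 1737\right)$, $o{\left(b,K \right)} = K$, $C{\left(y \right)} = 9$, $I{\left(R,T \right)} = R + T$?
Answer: $-33806589$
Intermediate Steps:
$d = -33806400$ ($d = \left(-14251 + \left(23 + 142\right)\right) \left(\left(70 \cdot 9 + 33\right) + 1737\right) = \left(-14251 + 165\right) \left(\left(630 + 33\right) + 1737\right) = - 14086 \left(663 + 1737\right) = \left(-14086\right) 2400 = -33806400$)
$d + o{\left(-141,-189 \right)} = -33806400 - 189 = -33806589$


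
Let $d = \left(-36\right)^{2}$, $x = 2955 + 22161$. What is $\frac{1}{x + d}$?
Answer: $\frac{1}{26412} \approx 3.7862 \cdot 10^{-5}$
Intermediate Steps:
$x = 25116$
$d = 1296$
$\frac{1}{x + d} = \frac{1}{25116 + 1296} = \frac{1}{26412}$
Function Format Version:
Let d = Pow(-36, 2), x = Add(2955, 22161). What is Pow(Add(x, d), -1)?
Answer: Rational(1, 26412) ≈ 3.7862e-5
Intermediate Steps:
x = 25116
d = 1296
Pow(Add(x, d), -1) = Pow(Add(25116, 1296), -1) = Pow(26412, -1) = Rational(1, 26412)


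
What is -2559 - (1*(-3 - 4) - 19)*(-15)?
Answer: -2949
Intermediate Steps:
-2559 - (1*(-3 - 4) - 19)*(-15) = -2559 - (1*(-7) - 19)*(-15) = -2559 - (-7 - 19)*(-15) = -2559 - (-26)*(-15) = -2559 - 1*390 = -2559 - 390 = -2949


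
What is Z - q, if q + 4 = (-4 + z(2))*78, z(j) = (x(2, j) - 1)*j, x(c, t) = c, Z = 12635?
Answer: 12795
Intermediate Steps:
z(j) = j (z(j) = (2 - 1)*j = 1*j = j)
q = -160 (q = -4 + (-4 + 2)*78 = -4 - 2*78 = -4 - 156 = -160)
Z - q = 12635 - 1*(-160) = 12635 + 160 = 12795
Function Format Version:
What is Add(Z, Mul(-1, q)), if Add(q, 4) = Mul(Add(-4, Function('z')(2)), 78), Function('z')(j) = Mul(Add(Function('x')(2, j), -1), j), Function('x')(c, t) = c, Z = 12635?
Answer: 12795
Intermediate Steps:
Function('z')(j) = j (Function('z')(j) = Mul(Add(2, -1), j) = Mul(1, j) = j)
q = -160 (q = Add(-4, Mul(Add(-4, 2), 78)) = Add(-4, Mul(-2, 78)) = Add(-4, -156) = -160)
Add(Z, Mul(-1, q)) = Add(12635, Mul(-1, -160)) = Add(12635, 160) = 12795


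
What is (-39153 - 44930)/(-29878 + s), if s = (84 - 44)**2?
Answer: 84083/28278 ≈ 2.9734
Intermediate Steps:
s = 1600 (s = 40**2 = 1600)
(-39153 - 44930)/(-29878 + s) = (-39153 - 44930)/(-29878 + 1600) = -84083/(-28278) = -84083*(-1/28278) = 84083/28278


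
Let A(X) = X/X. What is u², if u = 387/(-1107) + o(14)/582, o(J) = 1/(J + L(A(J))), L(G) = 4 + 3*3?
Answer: 50711887249/415088987076 ≈ 0.12217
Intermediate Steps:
A(X) = 1
L(G) = 13 (L(G) = 4 + 9 = 13)
o(J) = 1/(13 + J) (o(J) = 1/(J + 13) = 1/(13 + J))
u = -225193/644274 (u = 387/(-1107) + 1/((13 + 14)*582) = 387*(-1/1107) + (1/582)/27 = -43/123 + (1/27)*(1/582) = -43/123 + 1/15714 = -225193/644274 ≈ -0.34953)
u² = (-225193/644274)² = 50711887249/415088987076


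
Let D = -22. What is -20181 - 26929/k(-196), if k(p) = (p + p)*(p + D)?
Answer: -246373495/12208 ≈ -20181.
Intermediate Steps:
k(p) = 2*p*(-22 + p) (k(p) = (p + p)*(p - 22) = (2*p)*(-22 + p) = 2*p*(-22 + p))
-20181 - 26929/k(-196) = -20181 - 26929/(2*(-196)*(-22 - 196)) = -20181 - 26929/(2*(-196)*(-218)) = -20181 - 26929/85456 = -20181 - 1*3847/12208 = -20181 - 3847/12208 = -246373495/12208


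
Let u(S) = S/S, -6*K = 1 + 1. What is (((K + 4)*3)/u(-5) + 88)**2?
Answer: 9801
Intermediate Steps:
K = -1/3 (K = -(1 + 1)/6 = -1/6*2 = -1/3 ≈ -0.33333)
u(S) = 1
(((K + 4)*3)/u(-5) + 88)**2 = (((-1/3 + 4)*3)/1 + 88)**2 = (((11/3)*3)*1 + 88)**2 = (11*1 + 88)**2 = (11 + 88)**2 = 99**2 = 9801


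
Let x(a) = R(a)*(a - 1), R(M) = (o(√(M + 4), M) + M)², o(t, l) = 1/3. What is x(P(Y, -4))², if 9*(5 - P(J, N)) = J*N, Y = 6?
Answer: 1638400/9 ≈ 1.8204e+5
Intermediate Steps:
P(J, N) = 5 - J*N/9
o(t, l) = ⅓
R(M) = (⅓ + M)²
x(a) = (1 + 3*a)²*(-1 + a)/9 (x(a) = ((1 + 3*a)²/9)*(a - 1) = ((1 + 3*a)²/9)*(-1 + a) = (1 + 3*a)²*(-1 + a)/9)
x(P(Y, -4))² = ((1 + 3*(5 - ⅑*6*(-4)))²*(-1 + (5 - ⅑*6*(-4)))/9)² = ((1 + 3*(5 + 8/3))²*(-1 + (5 + 8/3))/9)² = ((1 + 3*(23/3))²*(-1 + 23/3)/9)² = ((⅑)*(1 + 23)²*(20/3))² = ((⅑)*24²*(20/3))² = ((⅑)*576*(20/3))² = (1280/3)² = 1638400/9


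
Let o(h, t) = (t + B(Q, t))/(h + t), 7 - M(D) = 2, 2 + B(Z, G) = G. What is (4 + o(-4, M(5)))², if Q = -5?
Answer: 144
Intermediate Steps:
B(Z, G) = -2 + G
M(D) = 5 (M(D) = 7 - 1*2 = 7 - 2 = 5)
o(h, t) = (-2 + 2*t)/(h + t) (o(h, t) = (t + (-2 + t))/(h + t) = (-2 + 2*t)/(h + t))
(4 + o(-4, M(5)))² = (4 + 2*(-1 + 5)/(-4 + 5))² = (4 + 2*4/1)² = (4 + 2*1*4)² = (4 + 8)² = 12² = 144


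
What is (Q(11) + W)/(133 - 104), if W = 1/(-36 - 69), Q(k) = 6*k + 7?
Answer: 7664/3045 ≈ 2.5169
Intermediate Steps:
Q(k) = 7 + 6*k
W = -1/105 (W = 1/(-105) = -1/105 ≈ -0.0095238)
(Q(11) + W)/(133 - 104) = ((7 + 6*11) - 1/105)/(133 - 104) = ((7 + 66) - 1/105)/29 = (73 - 1/105)*(1/29) = (7664/105)*(1/29) = 7664/3045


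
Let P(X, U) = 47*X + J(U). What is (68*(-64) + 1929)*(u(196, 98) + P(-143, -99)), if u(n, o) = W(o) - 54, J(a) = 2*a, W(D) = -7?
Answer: 16912540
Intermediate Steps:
P(X, U) = 2*U + 47*X (P(X, U) = 47*X + 2*U = 2*U + 47*X)
u(n, o) = -61 (u(n, o) = -7 - 54 = -61)
(68*(-64) + 1929)*(u(196, 98) + P(-143, -99)) = (68*(-64) + 1929)*(-61 + (2*(-99) + 47*(-143))) = (-4352 + 1929)*(-61 + (-198 - 6721)) = -2423*(-61 - 6919) = -2423*(-6980) = 16912540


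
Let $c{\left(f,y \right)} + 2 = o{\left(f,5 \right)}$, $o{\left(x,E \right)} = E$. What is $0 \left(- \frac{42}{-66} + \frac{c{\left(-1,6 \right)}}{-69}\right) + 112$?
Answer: $112$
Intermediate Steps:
$c{\left(f,y \right)} = 3$ ($c{\left(f,y \right)} = -2 + 5 = 3$)
$0 \left(- \frac{42}{-66} + \frac{c{\left(-1,6 \right)}}{-69}\right) + 112 = 0 \left(- \frac{42}{-66} + \frac{3}{-69}\right) + 112 = 0 \left(\left(-42\right) \left(- \frac{1}{66}\right) + 3 \left(- \frac{1}{69}\right)\right) + 112 = 0 \left(\frac{7}{11} - \frac{1}{23}\right) + 112 = 0 \cdot \frac{150}{253} + 112 = 0 + 112 = 112$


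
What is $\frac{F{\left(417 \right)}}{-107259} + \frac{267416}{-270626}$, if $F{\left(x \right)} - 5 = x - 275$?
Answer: $- \frac{4787092461}{4837845689} \approx -0.98951$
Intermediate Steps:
$F{\left(x \right)} = -270 + x$ ($F{\left(x \right)} = 5 + \left(x - 275\right) = 5 + \left(-275 + x\right) = -270 + x$)
$\frac{F{\left(417 \right)}}{-107259} + \frac{267416}{-270626} = \frac{-270 + 417}{-107259} + \frac{267416}{-270626} = 147 \left(- \frac{1}{107259}\right) + 267416 \left(- \frac{1}{270626}\right) = - \frac{49}{35753} - \frac{133708}{135313} = - \frac{4787092461}{4837845689}$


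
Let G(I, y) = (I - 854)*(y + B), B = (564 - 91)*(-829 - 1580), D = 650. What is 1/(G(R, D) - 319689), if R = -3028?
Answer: 1/4420529085 ≈ 2.2622e-10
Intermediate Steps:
B = -1139457 (B = 473*(-2409) = -1139457)
G(I, y) = (-1139457 + y)*(-854 + I) (G(I, y) = (I - 854)*(y - 1139457) = (-854 + I)*(-1139457 + y) = (-1139457 + y)*(-854 + I))
1/(G(R, D) - 319689) = 1/((973096278 - 1139457*(-3028) - 854*650 - 3028*650) - 319689) = 1/((973096278 + 3450275796 - 555100 - 1968200) - 319689) = 1/(4420848774 - 319689) = 1/4420529085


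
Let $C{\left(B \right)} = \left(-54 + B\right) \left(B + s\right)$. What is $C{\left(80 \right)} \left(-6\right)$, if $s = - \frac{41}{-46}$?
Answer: $- \frac{290238}{23} \approx -12619.0$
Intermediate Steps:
$s = \frac{41}{46}$ ($s = \left(-41\right) \left(- \frac{1}{46}\right) = \frac{41}{46} \approx 0.8913$)
$C{\left(B \right)} = \left(-54 + B\right) \left(\frac{41}{46} + B\right)$ ($C{\left(B \right)} = \left(-54 + B\right) \left(B + \frac{41}{46}\right) = \left(-54 + B\right) \left(\frac{41}{46} + B\right)$)
$C{\left(80 \right)} \left(-6\right) = \left(- \frac{1107}{23} + 80^{2} - \frac{97720}{23}\right) \left(-6\right) = \left(- \frac{1107}{23} + 6400 - \frac{97720}{23}\right) \left(-6\right) = \frac{48373}{23} \left(-6\right) = - \frac{290238}{23}$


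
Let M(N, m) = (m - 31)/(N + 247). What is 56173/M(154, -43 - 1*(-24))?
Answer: -22525373/50 ≈ -4.5051e+5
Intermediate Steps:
M(N, m) = (-31 + m)/(247 + N)
56173/M(154, -43 - 1*(-24)) = 56173/(((-31 + (-43 - 1*(-24)))/(247 + 154))) = 56173/(((-31 + (-43 + 24))/401)) = 56173/(((-31 - 19)/401)) = 56173/(((1/401)*(-50))) = 56173/(-50/401) = 56173*(-401/50) = -22525373/50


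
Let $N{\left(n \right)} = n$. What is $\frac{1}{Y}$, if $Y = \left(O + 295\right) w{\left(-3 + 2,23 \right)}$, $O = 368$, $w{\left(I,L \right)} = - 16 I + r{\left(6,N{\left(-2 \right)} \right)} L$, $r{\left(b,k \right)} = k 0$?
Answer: $\frac{1}{10608} \approx 9.4268 \cdot 10^{-5}$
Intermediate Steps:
$r{\left(b,k \right)} = 0$
$w{\left(I,L \right)} = - 16 I$ ($w{\left(I,L \right)} = - 16 I + 0 L = - 16 I + 0 = - 16 I$)
$Y = 10608$ ($Y = \left(368 + 295\right) \left(- 16 \left(-3 + 2\right)\right) = 663 \left(\left(-16\right) \left(-1\right)\right) = 663 \cdot 16 = 10608$)
$\frac{1}{Y} = \frac{1}{10608}$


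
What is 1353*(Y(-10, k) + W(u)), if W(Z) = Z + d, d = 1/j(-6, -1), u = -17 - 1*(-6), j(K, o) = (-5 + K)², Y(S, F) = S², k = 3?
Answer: 1324710/11 ≈ 1.2043e+5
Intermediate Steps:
u = -11 (u = -17 + 6 = -11)
d = 1/121 (d = 1/((-5 - 6)²) = 1/((-11)²) = 1/121 ≈ 0.0082645)
W(Z) = 1/121 + Z (W(Z) = Z + 1/121 = 1/121 + Z)
1353*(Y(-10, k) + W(u)) = 1353*((-10)² + (1/121 - 11)) = 1353*(100 - 1330/121) = 1353*(10770/121) = 1324710/11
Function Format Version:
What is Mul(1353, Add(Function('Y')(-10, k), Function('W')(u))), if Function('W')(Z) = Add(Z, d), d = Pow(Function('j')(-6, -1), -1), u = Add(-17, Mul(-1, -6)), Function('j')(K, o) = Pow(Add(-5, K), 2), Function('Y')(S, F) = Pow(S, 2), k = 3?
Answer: Rational(1324710, 11) ≈ 1.2043e+5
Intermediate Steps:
u = -11 (u = Add(-17, 6) = -11)
d = Rational(1, 121) (d = Pow(Pow(Add(-5, -6), 2), -1) = Pow(Pow(-11, 2), -1) = Pow(121, -1) = Rational(1, 121) ≈ 0.0082645)
Function('W')(Z) = Add(Rational(1, 121), Z) (Function('W')(Z) = Add(Z, Rational(1, 121)) = Add(Rational(1, 121), Z))
Mul(1353, Add(Function('Y')(-10, k), Function('W')(u))) = Mul(1353, Add(Pow(-10, 2), Add(Rational(1, 121), -11))) = Mul(1353, Add(100, Rational(-1330, 121))) = Mul(1353, Rational(10770, 121)) = Rational(1324710, 11)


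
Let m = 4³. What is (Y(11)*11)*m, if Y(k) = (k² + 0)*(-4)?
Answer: -340736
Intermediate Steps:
m = 64
Y(k) = -4*k² (Y(k) = k²*(-4) = -4*k²)
(Y(11)*11)*m = (-4*11²*11)*64 = (-4*121*11)*64 = -484*11*64 = -5324*64 = -340736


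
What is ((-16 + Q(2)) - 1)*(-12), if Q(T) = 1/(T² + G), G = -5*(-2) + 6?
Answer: 1017/5 ≈ 203.40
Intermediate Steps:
G = 16 (G = 10 + 6 = 16)
Q(T) = 1/(16 + T²) (Q(T) = 1/(T² + 16) = 1/(16 + T²))
((-16 + Q(2)) - 1)*(-12) = ((-16 + 1/(16 + 2²)) - 1)*(-12) = ((-16 + 1/(16 + 4)) - 1)*(-12) = ((-16 + 1/20) - 1)*(-12) = (-319/20 - 1)*(-12) = -339/20*(-12) = 1017/5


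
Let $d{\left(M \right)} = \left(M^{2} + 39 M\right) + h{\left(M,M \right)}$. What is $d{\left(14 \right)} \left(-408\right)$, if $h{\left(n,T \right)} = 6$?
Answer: $-305184$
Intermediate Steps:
$d{\left(M \right)} = 6 + M^{2} + 39 M$ ($d{\left(M \right)} = \left(M^{2} + 39 M\right) + 6 = 6 + M^{2} + 39 M$)
$d{\left(14 \right)} \left(-408\right) = \left(6 + 14^{2} + 39 \cdot 14\right) \left(-408\right) = \left(6 + 196 + 546\right) \left(-408\right) = 748 \left(-408\right) = -305184$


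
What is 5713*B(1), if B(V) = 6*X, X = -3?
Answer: -102834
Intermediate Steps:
B(V) = -18 (B(V) = 6*(-3) = -18)
5713*B(1) = 5713*(-18) = -102834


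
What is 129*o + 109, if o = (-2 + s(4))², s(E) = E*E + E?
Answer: 41905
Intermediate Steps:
s(E) = E + E² (s(E) = E² + E = E + E²)
o = 324 (o = (-2 + 4*(1 + 4))² = (-2 + 4*5)² = (-2 + 20)² = 18² = 324)
129*o + 109 = 129*324 + 109 = 41796 + 109 = 41905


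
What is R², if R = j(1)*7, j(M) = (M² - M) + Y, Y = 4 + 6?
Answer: 4900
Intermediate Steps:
Y = 10
j(M) = 10 + M² - M (j(M) = (M² - M) + 10 = 10 + M² - M)
R = 70 (R = (10 + 1² - 1*1)*7 = (10 + 1 - 1)*7 = 10*7 = 70)
R² = 70² = 4900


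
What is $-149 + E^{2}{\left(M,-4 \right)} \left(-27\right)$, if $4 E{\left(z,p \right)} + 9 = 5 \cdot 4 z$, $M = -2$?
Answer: $- \frac{67211}{16} \approx -4200.7$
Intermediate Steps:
$E{\left(z,p \right)} = - \frac{9}{4} + 5 z$ ($E{\left(z,p \right)} = - \frac{9}{4} + \frac{5 \cdot 4 z}{4} = - \frac{9}{4} + \frac{20 z}{4} = - \frac{9}{4} + 5 z$)
$-149 + E^{2}{\left(M,-4 \right)} \left(-27\right) = -149 + \left(- \frac{9}{4} + 5 \left(-2\right)\right)^{2} \left(-27\right) = -149 + \left(- \frac{9}{4} - 10\right)^{2} \left(-27\right) = -149 + \left(- \frac{49}{4}\right)^{2} \left(-27\right) = -149 + \frac{2401}{16} \left(-27\right) = -149 - \frac{64827}{16} = - \frac{67211}{16}$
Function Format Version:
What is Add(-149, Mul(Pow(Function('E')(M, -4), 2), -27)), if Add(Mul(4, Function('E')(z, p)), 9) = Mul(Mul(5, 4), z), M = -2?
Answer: Rational(-67211, 16) ≈ -4200.7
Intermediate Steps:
Function('E')(z, p) = Add(Rational(-9, 4), Mul(5, z)) (Function('E')(z, p) = Add(Rational(-9, 4), Mul(Rational(1, 4), Mul(Mul(5, 4), z))) = Add(Rational(-9, 4), Mul(Rational(1, 4), Mul(20, z))) = Add(Rational(-9, 4), Mul(5, z)))
Add(-149, Mul(Pow(Function('E')(M, -4), 2), -27)) = Add(-149, Mul(Pow(Add(Rational(-9, 4), Mul(5, -2)), 2), -27)) = Add(-149, Mul(Pow(Add(Rational(-9, 4), -10), 2), -27)) = Add(-149, Mul(Pow(Rational(-49, 4), 2), -27)) = Add(-149, Mul(Rational(2401, 16), -27)) = Add(-149, Rational(-64827, 16)) = Rational(-67211, 16)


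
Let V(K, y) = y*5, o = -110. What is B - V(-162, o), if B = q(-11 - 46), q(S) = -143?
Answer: 407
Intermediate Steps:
V(K, y) = 5*y
B = -143
B - V(-162, o) = -143 - 5*(-110) = -143 - 1*(-550) = -143 + 550 = 407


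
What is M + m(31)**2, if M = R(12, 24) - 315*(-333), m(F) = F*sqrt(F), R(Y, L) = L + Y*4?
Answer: 134758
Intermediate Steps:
R(Y, L) = L + 4*Y
m(F) = F**(3/2)
M = 104967 (M = (24 + 4*12) - 315*(-333) = (24 + 48) + 104895 = 72 + 104895 = 104967)
M + m(31)**2 = 104967 + (31**(3/2))**2 = 104967 + (31*sqrt(31))**2 = 104967 + 29791 = 134758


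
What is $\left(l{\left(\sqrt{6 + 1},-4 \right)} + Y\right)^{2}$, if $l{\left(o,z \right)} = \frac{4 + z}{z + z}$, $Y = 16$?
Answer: $256$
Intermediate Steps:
$l{\left(o,z \right)} = \frac{4 + z}{2 z}$
$\left(l{\left(\sqrt{6 + 1},-4 \right)} + Y\right)^{2} = \left(\frac{4 - 4}{2 \left(-4\right)} + 16\right)^{2} = \left(\frac{1}{2} \left(- \frac{1}{4}\right) 0 + 16\right)^{2} = \left(0 + 16\right)^{2} = 16^{2} = 256$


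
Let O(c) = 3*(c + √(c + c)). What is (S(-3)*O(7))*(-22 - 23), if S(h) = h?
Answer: 2835 + 405*√14 ≈ 4350.4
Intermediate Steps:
O(c) = 3*c + 3*√2*√c (O(c) = 3*(c + √(2*c)) = 3*(c + √2*√c) = 3*c + 3*√2*√c)
(S(-3)*O(7))*(-22 - 23) = (-3*(3*7 + 3*√2*√7))*(-22 - 23) = -3*(21 + 3*√14)*(-45) = (-63 - 9*√14)*(-45) = 2835 + 405*√14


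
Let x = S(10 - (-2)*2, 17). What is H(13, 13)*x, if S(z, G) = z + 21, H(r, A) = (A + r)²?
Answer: 23660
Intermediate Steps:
S(z, G) = 21 + z
x = 35 (x = 21 + (10 - (-2)*2) = 21 + (10 - 1*(-4)) = 21 + (10 + 4) = 21 + 14 = 35)
H(13, 13)*x = (13 + 13)²*35 = 26²*35 = 676*35 = 23660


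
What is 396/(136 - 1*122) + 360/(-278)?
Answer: 26262/973 ≈ 26.991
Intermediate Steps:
396/(136 - 1*122) + 360/(-278) = 396/(136 - 122) + 360*(-1/278) = 396/14 - 180/139 = 396*(1/14) - 180/139 = 198/7 - 180/139 = 26262/973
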